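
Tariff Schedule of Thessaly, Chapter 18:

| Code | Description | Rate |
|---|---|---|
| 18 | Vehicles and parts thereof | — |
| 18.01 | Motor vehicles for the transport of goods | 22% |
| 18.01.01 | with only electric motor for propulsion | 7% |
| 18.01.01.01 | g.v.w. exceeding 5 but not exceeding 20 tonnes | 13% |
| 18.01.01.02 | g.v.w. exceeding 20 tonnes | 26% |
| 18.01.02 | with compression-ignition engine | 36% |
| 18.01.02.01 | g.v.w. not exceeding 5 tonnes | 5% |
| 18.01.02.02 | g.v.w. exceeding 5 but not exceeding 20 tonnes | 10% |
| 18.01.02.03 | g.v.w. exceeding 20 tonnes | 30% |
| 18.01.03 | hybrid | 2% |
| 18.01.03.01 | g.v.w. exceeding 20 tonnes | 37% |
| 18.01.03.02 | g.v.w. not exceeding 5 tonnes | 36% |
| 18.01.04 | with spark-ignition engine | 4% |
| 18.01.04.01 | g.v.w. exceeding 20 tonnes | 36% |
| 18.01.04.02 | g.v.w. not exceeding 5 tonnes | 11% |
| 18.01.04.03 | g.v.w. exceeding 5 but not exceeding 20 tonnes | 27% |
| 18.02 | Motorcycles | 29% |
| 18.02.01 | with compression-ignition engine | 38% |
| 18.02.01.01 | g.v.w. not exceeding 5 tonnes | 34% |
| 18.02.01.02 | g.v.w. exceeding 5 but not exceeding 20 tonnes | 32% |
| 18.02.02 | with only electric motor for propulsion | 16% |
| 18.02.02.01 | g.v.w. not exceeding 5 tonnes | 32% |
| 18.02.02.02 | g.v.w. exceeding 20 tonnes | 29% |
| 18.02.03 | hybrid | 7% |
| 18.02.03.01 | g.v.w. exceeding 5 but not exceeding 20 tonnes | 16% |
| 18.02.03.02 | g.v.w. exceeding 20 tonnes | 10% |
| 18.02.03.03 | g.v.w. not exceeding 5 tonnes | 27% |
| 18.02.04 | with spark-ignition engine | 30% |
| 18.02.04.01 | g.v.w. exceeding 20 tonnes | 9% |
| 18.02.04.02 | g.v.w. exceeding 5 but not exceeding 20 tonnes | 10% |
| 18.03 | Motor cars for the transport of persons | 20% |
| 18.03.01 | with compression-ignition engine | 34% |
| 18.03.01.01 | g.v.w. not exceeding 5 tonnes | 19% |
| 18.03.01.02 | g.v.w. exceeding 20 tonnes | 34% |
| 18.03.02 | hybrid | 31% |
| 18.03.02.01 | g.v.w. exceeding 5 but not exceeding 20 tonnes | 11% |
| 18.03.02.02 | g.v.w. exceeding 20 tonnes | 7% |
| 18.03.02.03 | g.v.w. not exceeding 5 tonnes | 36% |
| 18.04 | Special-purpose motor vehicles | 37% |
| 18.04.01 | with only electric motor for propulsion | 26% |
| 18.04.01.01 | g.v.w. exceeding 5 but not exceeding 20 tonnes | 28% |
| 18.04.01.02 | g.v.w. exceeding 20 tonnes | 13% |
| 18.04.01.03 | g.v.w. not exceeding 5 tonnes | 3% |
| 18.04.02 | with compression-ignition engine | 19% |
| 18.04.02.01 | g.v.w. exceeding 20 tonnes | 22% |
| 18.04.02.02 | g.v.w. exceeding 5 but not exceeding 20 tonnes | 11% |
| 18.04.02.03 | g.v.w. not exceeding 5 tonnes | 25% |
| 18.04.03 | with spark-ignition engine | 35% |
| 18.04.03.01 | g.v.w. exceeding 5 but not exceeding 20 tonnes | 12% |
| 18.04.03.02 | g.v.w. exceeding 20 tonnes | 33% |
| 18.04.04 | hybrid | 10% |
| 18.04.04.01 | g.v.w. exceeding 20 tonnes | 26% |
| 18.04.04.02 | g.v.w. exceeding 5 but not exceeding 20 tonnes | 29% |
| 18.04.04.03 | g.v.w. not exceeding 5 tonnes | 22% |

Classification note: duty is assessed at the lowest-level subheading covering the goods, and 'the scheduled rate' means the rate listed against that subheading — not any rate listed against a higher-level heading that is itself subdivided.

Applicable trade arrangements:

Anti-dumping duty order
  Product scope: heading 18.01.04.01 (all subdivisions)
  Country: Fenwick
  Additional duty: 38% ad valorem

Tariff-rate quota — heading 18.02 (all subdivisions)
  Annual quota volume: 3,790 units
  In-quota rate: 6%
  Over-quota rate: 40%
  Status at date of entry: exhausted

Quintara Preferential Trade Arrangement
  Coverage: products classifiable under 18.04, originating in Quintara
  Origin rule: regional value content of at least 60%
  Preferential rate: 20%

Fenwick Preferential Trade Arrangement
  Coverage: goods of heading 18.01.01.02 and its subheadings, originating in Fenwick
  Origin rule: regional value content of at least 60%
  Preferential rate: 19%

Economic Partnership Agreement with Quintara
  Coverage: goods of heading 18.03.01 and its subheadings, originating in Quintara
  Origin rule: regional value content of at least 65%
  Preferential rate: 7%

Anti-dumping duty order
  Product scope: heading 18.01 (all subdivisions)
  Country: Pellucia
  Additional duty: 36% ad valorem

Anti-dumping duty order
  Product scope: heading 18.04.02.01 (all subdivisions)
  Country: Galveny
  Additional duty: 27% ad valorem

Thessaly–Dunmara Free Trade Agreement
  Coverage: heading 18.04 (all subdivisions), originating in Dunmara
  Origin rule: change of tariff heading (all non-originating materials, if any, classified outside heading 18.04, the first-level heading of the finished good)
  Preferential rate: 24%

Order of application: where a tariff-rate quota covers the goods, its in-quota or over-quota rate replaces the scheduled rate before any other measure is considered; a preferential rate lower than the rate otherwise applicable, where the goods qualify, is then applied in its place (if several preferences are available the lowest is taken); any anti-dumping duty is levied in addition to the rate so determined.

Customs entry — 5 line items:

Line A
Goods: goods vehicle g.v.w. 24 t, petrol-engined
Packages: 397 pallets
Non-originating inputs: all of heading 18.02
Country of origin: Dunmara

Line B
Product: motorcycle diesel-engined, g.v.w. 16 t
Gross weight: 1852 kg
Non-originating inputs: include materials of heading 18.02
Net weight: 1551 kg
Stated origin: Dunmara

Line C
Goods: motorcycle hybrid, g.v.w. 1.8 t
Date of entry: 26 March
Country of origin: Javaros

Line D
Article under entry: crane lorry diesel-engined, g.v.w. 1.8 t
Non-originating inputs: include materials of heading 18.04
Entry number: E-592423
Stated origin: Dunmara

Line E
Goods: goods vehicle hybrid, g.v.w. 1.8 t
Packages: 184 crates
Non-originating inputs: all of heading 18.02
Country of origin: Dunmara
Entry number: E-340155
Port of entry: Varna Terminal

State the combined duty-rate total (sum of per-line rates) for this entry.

177%

Line A: goods vehicle → 18.01; petrol-engined → 18.01.04; g.v.w. 24 t → 18.01.04.01. Scheduled 36%. Dunmara agreement on 18.04: 18.01.04.01 not covered. → 36%.
Line B: motorcycle → 18.02; diesel-engined → 18.02.01; g.v.w. 16 t → 18.02.01.02. Scheduled 32%. quota on 18.02 exhausted → over-quota 40%; Dunmara agreement on 18.04: 18.02.01.02 not covered. → 40%.
Line C: motorcycle → 18.02; hybrid → 18.02.03; g.v.w. 1.8 t → 18.02.03.03. Scheduled 27%. quota on 18.02 exhausted → over-quota 40%. → 40%.
Line D: crane lorry → 18.04; diesel-engined → 18.04.02; g.v.w. 1.8 t → 18.04.02.03. Scheduled 25%. Dunmara agreement on 18.04: CTH not met. → 25%.
Line E: goods vehicle → 18.01; hybrid → 18.01.03; g.v.w. 1.8 t → 18.01.03.02. Scheduled 36%. Dunmara agreement on 18.04: 18.01.03.02 not covered. → 36%.
Sum: 36% + 40% + 40% + 25% + 36% = 177%.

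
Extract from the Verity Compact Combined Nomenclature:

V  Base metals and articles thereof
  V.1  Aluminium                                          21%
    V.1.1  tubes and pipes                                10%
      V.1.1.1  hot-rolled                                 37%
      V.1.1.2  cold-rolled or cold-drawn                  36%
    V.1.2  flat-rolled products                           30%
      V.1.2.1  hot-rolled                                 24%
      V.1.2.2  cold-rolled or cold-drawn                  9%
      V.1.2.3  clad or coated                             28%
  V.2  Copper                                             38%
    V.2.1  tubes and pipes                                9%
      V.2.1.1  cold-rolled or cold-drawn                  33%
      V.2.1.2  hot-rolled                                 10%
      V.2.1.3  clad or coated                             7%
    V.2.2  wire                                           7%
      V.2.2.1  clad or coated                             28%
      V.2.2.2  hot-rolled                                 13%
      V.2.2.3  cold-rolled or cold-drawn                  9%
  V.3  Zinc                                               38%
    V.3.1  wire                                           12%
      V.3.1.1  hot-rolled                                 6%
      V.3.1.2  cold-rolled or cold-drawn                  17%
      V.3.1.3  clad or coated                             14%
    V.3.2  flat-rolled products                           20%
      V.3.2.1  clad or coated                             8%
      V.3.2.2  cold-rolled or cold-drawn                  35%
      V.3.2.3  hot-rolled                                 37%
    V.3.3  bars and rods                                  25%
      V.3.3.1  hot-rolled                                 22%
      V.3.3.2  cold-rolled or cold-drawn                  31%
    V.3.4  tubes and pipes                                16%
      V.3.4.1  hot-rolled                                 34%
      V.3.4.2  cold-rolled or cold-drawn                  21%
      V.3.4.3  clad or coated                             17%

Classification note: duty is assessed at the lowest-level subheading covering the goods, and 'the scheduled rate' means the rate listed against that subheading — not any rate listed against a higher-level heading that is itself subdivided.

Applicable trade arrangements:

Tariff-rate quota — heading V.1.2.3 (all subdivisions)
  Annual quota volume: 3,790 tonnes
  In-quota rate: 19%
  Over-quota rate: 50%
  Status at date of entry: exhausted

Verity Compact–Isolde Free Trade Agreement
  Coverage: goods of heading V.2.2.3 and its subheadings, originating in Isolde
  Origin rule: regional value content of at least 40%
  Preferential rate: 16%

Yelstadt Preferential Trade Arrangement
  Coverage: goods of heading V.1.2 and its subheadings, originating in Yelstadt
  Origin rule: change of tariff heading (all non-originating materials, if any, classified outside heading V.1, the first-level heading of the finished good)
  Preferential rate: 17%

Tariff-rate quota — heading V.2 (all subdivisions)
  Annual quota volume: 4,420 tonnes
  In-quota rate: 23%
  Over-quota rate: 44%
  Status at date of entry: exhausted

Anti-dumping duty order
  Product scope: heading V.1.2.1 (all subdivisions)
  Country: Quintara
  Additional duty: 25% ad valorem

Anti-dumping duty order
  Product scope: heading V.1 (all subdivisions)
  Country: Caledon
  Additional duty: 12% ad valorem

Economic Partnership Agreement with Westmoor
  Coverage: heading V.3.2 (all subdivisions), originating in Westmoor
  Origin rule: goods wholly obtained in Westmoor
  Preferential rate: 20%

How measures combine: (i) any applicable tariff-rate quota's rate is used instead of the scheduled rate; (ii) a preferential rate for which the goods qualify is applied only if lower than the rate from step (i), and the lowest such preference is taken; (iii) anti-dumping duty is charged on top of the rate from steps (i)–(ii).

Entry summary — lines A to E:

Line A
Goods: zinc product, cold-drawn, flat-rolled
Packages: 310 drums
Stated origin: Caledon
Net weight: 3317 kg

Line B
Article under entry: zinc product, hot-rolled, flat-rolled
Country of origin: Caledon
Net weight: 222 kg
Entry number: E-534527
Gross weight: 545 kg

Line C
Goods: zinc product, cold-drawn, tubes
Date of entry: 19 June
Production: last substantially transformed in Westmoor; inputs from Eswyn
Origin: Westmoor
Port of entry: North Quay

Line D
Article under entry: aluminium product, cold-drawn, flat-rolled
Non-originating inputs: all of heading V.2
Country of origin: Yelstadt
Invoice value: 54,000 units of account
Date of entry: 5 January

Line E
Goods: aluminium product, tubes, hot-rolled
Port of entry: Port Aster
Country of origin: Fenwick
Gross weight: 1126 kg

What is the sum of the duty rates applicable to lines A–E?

Line A: zinc → V.3; flat-rolled → V.3.2; cold-drawn → V.3.2.2. Scheduled 35%. No special measure applies. → 35%.
Line B: zinc → V.3; flat-rolled → V.3.2; hot-rolled → V.3.2.3. Scheduled 37%. No special measure applies. → 37%.
Line C: zinc → V.3; tubes → V.3.4; cold-drawn → V.3.4.2. Scheduled 21%. Westmoor agreement on V.3.2: V.3.4.2 not covered. → 21%.
Line D: aluminium → V.1; flat-rolled → V.1.2; cold-drawn → V.1.2.2. Scheduled 9%. Yelstadt agreement on V.1.2: CTH met → 17% available; preference 17% not lower than 9% → no reduction. → 9%.
Line E: aluminium → V.1; tubes → V.1.1; hot-rolled → V.1.1.1. Scheduled 37%. No special measure applies. → 37%.
Sum: 35% + 37% + 21% + 9% + 37% = 139%.

139%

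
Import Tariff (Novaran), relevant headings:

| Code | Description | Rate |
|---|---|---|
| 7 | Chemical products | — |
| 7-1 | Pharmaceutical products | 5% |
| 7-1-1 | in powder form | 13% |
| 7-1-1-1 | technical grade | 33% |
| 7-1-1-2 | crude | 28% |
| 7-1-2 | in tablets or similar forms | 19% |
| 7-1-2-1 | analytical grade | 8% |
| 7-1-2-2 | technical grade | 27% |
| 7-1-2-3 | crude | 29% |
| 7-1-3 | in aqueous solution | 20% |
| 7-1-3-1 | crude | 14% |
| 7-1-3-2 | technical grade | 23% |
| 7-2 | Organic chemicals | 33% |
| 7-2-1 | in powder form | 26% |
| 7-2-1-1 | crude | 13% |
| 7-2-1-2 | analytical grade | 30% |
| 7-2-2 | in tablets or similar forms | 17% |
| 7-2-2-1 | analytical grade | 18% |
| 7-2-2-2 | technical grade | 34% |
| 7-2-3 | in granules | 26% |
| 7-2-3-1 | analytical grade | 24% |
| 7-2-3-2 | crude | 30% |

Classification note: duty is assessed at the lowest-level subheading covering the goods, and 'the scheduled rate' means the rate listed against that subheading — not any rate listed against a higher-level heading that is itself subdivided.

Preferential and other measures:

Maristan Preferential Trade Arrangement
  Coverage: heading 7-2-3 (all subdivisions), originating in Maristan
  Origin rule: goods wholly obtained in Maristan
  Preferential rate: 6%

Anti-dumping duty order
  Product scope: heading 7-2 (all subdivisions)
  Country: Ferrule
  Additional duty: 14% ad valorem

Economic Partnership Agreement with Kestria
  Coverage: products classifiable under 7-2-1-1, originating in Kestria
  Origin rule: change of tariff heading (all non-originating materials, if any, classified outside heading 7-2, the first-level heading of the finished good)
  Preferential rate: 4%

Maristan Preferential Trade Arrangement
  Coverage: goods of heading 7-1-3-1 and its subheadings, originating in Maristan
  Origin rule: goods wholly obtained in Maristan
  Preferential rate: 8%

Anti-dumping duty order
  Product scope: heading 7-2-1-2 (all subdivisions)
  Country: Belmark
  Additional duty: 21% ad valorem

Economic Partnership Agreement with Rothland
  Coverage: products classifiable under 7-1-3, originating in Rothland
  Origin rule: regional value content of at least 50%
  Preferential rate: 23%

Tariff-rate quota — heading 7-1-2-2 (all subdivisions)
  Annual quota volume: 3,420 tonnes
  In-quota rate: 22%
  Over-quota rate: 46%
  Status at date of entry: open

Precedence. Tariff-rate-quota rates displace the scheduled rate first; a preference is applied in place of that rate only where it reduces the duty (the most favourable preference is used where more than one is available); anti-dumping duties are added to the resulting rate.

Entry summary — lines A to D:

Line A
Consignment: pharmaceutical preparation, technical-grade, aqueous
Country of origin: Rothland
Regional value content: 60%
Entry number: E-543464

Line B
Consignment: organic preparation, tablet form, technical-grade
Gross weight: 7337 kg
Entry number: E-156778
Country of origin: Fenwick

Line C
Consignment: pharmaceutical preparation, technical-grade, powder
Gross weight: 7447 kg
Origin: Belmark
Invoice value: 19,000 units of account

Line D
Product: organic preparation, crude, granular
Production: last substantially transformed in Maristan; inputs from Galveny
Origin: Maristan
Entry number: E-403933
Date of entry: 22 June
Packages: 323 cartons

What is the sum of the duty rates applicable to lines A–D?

Line A: pharmaceutical → 7-1; aqueous → 7-1-3; technical-grade → 7-1-3-2. Scheduled 23%. Rothland agreement on 7-1-3: RVC ≥ 50% → 23% available; preference 23% not lower than 23% → no reduction. → 23%.
Line B: organic → 7-2; tablet form → 7-2-2; technical-grade → 7-2-2-2. Scheduled 34%. No special measure applies. → 34%.
Line C: pharmaceutical → 7-1; powder → 7-1-1; technical-grade → 7-1-1-1. Scheduled 33%. No special measure applies. → 33%.
Line D: organic → 7-2; granular → 7-2-3; crude → 7-2-3-2. Scheduled 30%. Maristan agreement on 7-2-3: not wholly obtained; Maristan agreement on 7-1-3-1: 7-2-3-2 not covered. → 30%.
Sum: 23% + 34% + 33% + 30% = 120%.

120%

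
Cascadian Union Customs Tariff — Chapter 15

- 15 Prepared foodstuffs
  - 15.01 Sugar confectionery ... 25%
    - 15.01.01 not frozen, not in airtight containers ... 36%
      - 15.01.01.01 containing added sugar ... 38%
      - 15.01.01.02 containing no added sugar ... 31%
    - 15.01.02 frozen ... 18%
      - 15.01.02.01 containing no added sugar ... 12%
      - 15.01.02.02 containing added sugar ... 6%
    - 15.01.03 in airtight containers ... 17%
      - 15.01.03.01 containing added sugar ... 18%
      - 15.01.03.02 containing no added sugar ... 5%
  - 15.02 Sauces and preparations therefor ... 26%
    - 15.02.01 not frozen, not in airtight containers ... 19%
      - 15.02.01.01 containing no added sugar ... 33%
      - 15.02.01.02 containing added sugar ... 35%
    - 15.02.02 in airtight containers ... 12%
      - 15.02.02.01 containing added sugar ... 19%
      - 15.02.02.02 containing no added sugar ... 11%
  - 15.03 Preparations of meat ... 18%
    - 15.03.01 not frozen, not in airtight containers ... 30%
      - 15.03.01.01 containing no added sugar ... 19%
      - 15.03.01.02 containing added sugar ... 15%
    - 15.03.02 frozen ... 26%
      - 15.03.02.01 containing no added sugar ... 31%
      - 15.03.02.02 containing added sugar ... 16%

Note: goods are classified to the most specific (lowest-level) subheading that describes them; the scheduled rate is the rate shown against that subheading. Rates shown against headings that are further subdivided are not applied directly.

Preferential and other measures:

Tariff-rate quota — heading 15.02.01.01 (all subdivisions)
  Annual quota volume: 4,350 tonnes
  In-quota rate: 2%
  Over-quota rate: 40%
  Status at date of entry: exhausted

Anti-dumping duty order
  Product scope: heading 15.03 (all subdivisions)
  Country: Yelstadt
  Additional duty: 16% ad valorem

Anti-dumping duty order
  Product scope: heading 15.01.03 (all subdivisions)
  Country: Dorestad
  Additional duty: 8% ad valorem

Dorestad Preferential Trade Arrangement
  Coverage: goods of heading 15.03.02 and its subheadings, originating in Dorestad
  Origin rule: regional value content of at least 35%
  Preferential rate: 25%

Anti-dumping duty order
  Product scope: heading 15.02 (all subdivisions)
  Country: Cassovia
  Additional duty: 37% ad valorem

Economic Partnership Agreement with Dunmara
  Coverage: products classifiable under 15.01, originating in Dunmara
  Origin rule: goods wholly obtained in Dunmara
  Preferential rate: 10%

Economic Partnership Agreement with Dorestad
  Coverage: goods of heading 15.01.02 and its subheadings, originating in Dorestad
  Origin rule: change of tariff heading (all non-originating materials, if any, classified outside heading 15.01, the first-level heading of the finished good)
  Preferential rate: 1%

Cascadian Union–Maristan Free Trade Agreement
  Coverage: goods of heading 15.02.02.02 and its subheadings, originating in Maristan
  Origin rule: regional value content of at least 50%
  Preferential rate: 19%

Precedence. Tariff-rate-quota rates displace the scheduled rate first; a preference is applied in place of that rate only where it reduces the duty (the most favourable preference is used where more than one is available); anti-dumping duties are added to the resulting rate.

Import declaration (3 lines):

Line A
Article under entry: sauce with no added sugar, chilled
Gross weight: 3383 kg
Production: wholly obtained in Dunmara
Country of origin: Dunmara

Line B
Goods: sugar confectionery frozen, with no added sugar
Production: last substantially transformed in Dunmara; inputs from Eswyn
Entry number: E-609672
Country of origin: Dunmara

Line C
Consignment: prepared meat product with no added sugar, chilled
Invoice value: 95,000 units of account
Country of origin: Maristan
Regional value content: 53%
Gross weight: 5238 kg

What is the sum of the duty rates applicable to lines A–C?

Line A: sauce → 15.02; chilled → 15.02.01; with no added sugar → 15.02.01.01. Scheduled 33%. quota on 15.02.01.01 exhausted → over-quota 40%; Dunmara agreement on 15.01: 15.02.01.01 not covered. → 40%.
Line B: sugar confectionery → 15.01; frozen → 15.01.02; with no added sugar → 15.01.02.01. Scheduled 12%. Dunmara agreement on 15.01: not wholly obtained. → 12%.
Line C: prepared meat product → 15.03; chilled → 15.03.01; with no added sugar → 15.03.01.01. Scheduled 19%. Maristan agreement on 15.02.02.02: 15.03.01.01 not covered. → 19%.
Sum: 40% + 12% + 19% = 71%.

71%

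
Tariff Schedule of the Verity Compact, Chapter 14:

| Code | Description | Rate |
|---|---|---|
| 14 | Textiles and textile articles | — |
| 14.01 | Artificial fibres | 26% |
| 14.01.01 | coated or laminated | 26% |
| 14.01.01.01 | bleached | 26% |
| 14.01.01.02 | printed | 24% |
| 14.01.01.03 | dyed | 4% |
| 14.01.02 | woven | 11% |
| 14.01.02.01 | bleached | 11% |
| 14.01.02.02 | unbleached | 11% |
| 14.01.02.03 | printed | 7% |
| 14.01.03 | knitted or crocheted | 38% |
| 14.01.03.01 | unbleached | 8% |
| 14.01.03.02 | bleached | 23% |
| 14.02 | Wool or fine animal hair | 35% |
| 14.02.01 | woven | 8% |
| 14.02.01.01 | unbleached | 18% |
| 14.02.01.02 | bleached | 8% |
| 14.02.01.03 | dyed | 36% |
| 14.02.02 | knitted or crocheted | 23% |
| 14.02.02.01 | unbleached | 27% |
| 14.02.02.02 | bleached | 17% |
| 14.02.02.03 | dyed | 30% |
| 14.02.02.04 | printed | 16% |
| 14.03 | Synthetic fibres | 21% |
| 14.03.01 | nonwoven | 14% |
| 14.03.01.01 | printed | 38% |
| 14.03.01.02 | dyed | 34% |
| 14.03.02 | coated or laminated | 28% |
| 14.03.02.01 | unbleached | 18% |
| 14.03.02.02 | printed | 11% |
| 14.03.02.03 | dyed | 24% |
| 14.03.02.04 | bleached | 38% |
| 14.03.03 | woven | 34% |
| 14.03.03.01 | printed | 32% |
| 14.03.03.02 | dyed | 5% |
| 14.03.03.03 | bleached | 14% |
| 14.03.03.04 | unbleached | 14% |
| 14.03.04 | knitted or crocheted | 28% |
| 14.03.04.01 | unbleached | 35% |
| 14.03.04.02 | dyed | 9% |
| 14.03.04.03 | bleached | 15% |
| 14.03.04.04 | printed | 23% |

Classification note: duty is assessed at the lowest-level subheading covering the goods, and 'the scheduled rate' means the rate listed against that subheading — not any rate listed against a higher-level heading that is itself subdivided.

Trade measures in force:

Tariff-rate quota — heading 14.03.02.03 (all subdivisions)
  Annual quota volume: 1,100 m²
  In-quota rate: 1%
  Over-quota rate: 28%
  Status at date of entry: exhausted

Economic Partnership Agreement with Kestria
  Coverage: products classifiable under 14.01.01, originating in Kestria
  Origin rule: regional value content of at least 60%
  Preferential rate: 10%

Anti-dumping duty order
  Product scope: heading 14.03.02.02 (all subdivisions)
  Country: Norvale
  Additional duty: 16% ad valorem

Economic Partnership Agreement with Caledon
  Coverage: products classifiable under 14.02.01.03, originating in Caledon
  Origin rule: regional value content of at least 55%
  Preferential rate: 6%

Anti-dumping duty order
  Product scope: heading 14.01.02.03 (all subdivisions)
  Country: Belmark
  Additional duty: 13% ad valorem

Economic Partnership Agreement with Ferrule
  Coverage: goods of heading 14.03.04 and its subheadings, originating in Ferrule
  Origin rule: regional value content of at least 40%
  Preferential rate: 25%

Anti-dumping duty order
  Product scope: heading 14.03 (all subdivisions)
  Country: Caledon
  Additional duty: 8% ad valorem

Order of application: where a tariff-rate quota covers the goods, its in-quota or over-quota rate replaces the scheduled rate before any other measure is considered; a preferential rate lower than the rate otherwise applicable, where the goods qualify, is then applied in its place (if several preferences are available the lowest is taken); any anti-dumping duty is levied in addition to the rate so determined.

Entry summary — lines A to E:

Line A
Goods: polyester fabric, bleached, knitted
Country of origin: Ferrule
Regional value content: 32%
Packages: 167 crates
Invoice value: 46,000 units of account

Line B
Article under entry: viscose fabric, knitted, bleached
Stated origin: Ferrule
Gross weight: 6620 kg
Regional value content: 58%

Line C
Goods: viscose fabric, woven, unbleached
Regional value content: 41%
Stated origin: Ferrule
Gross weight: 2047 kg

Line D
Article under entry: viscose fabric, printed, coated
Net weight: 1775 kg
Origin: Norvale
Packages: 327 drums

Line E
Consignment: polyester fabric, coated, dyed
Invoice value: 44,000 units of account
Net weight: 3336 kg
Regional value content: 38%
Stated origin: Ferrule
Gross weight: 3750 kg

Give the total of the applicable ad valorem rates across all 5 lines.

101%

Line A: polyester → 14.03; knitted → 14.03.04; bleached → 14.03.04.03. Scheduled 15%. Ferrule agreement on 14.03.04: RVC < 40%. → 15%.
Line B: viscose → 14.01; knitted → 14.01.03; bleached → 14.01.03.02. Scheduled 23%. Ferrule agreement on 14.03.04: 14.01.03.02 not covered. → 23%.
Line C: viscose → 14.01; woven → 14.01.02; unbleached → 14.01.02.02. Scheduled 11%. Ferrule agreement on 14.03.04: 14.01.02.02 not covered. → 11%.
Line D: viscose → 14.01; coated → 14.01.01; printed → 14.01.01.02. Scheduled 24%. No special measure applies. → 24%.
Line E: polyester → 14.03; coated → 14.03.02; dyed → 14.03.02.03. Scheduled 24%. quota on 14.03.02.03 exhausted → over-quota 28%; Ferrule agreement on 14.03.04: 14.03.02.03 not covered. → 28%.
Sum: 15% + 23% + 11% + 24% + 28% = 101%.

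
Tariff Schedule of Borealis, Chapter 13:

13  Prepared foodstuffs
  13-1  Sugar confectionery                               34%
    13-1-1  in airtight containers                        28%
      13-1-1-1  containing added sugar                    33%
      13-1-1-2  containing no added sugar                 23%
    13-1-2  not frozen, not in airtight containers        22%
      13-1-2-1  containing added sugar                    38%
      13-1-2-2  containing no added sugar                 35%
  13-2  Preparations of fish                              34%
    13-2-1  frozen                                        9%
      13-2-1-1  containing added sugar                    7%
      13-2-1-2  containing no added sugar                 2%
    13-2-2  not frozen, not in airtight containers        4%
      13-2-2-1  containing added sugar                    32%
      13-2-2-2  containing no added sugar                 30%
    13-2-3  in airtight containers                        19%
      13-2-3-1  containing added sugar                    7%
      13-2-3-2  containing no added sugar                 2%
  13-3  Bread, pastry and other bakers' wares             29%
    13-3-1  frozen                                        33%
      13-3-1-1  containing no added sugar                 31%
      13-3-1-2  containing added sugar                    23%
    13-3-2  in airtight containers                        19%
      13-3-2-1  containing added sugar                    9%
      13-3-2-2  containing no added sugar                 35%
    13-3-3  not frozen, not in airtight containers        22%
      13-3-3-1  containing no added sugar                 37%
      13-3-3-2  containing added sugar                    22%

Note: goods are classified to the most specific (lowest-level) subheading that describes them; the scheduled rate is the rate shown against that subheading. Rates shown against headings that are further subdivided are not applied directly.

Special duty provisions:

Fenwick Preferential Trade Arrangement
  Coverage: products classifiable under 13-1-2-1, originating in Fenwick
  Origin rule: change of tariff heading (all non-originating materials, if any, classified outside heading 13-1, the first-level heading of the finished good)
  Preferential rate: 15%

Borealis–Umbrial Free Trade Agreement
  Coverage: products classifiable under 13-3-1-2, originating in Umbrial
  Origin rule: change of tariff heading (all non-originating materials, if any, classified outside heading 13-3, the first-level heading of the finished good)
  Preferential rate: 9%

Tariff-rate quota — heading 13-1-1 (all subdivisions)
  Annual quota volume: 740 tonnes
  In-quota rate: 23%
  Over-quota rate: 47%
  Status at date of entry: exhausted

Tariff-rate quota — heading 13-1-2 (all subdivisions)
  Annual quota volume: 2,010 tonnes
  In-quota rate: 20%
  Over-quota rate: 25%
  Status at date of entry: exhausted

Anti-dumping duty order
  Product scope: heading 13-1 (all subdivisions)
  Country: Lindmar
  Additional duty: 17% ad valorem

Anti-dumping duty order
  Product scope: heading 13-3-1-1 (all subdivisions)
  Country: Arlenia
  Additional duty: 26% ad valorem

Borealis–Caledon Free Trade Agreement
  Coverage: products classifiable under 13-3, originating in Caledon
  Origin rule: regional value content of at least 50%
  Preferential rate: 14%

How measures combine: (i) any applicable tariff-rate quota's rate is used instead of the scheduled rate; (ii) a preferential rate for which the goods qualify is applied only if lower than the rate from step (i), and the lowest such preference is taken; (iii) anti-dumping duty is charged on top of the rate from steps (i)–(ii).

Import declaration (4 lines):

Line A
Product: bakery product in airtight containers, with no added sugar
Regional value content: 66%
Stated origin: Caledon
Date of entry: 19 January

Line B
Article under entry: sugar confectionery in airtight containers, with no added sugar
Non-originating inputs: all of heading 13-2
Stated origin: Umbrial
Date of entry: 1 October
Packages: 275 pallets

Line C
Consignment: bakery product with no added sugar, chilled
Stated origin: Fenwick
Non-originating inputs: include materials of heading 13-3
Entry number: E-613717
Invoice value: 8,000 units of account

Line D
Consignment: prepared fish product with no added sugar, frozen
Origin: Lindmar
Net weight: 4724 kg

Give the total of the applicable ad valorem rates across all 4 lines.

100%

Line A: bakery product → 13-3; in airtight containers → 13-3-2; with no added sugar → 13-3-2-2. Scheduled 35%. Caledon agreement on 13-3: RVC ≥ 50% → 14% available; preferential 14%. → 14%.
Line B: sugar confectionery → 13-1; in airtight containers → 13-1-1; with no added sugar → 13-1-1-2. Scheduled 23%. quota on 13-1-1 exhausted → over-quota 47%; Umbrial agreement on 13-3-1-2: 13-1-1-2 not covered. → 47%.
Line C: bakery product → 13-3; chilled → 13-3-3; with no added sugar → 13-3-3-1. Scheduled 37%. Fenwick agreement on 13-1-2-1: 13-3-3-1 not covered. → 37%.
Line D: prepared fish product → 13-2; frozen → 13-2-1; with no added sugar → 13-2-1-2. Scheduled 2%. No special measure applies. → 2%.
Sum: 14% + 47% + 37% + 2% = 100%.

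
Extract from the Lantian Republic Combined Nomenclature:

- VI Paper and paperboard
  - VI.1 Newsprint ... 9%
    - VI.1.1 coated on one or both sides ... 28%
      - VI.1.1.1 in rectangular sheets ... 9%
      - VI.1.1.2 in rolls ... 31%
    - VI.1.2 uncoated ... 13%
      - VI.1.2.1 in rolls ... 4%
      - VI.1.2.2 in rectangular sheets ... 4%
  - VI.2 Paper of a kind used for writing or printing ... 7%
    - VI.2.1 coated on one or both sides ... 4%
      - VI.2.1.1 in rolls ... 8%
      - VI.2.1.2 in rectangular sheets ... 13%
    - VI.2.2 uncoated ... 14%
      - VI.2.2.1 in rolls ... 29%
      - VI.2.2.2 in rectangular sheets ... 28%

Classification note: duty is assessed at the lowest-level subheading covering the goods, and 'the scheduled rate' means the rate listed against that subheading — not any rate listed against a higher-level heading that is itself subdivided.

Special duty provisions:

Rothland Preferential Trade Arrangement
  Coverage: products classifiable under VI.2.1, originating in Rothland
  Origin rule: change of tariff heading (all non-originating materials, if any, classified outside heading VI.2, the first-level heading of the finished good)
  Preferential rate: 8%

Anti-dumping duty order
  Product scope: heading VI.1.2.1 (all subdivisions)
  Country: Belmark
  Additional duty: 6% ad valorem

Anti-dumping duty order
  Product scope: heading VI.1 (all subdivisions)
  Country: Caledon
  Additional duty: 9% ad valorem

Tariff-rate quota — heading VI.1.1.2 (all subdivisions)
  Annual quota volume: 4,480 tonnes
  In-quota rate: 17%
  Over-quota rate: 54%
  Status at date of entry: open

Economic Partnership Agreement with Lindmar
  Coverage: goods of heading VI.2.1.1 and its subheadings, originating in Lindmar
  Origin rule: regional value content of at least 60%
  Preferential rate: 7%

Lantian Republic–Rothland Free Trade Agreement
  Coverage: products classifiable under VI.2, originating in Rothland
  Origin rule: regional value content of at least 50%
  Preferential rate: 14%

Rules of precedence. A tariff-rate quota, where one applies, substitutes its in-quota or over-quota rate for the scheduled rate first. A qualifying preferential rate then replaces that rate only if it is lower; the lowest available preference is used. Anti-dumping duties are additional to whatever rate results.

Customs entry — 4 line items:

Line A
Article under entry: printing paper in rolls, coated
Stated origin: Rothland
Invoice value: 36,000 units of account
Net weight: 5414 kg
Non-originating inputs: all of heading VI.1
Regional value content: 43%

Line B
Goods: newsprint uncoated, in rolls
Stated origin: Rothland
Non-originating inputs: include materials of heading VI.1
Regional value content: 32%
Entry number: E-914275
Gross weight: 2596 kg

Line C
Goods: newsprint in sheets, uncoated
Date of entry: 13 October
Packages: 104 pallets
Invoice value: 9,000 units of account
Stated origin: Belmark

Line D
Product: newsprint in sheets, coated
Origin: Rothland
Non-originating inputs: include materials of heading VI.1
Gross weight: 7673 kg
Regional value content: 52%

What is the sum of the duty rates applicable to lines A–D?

25%

Line A: printing paper → VI.2; coated → VI.2.1; in rolls → VI.2.1.1. Scheduled 8%. Rothland agreement on VI.2.1: CTH met → 8% available; Rothland agreement on VI.2: RVC < 50%; preference 8% not lower than 8% → no reduction. → 8%.
Line B: newsprint → VI.1; uncoated → VI.1.2; in rolls → VI.1.2.1. Scheduled 4%. Rothland agreement on VI.2.1: VI.1.2.1 not covered; Rothland agreement on VI.2: VI.1.2.1 not covered. → 4%.
Line C: newsprint → VI.1; uncoated → VI.1.2; in sheets → VI.1.2.2. Scheduled 4%. No special measure applies. → 4%.
Line D: newsprint → VI.1; coated → VI.1.1; in sheets → VI.1.1.1. Scheduled 9%. Rothland agreement on VI.2.1: VI.1.1.1 not covered; Rothland agreement on VI.2: VI.1.1.1 not covered. → 9%.
Sum: 8% + 4% + 4% + 9% = 25%.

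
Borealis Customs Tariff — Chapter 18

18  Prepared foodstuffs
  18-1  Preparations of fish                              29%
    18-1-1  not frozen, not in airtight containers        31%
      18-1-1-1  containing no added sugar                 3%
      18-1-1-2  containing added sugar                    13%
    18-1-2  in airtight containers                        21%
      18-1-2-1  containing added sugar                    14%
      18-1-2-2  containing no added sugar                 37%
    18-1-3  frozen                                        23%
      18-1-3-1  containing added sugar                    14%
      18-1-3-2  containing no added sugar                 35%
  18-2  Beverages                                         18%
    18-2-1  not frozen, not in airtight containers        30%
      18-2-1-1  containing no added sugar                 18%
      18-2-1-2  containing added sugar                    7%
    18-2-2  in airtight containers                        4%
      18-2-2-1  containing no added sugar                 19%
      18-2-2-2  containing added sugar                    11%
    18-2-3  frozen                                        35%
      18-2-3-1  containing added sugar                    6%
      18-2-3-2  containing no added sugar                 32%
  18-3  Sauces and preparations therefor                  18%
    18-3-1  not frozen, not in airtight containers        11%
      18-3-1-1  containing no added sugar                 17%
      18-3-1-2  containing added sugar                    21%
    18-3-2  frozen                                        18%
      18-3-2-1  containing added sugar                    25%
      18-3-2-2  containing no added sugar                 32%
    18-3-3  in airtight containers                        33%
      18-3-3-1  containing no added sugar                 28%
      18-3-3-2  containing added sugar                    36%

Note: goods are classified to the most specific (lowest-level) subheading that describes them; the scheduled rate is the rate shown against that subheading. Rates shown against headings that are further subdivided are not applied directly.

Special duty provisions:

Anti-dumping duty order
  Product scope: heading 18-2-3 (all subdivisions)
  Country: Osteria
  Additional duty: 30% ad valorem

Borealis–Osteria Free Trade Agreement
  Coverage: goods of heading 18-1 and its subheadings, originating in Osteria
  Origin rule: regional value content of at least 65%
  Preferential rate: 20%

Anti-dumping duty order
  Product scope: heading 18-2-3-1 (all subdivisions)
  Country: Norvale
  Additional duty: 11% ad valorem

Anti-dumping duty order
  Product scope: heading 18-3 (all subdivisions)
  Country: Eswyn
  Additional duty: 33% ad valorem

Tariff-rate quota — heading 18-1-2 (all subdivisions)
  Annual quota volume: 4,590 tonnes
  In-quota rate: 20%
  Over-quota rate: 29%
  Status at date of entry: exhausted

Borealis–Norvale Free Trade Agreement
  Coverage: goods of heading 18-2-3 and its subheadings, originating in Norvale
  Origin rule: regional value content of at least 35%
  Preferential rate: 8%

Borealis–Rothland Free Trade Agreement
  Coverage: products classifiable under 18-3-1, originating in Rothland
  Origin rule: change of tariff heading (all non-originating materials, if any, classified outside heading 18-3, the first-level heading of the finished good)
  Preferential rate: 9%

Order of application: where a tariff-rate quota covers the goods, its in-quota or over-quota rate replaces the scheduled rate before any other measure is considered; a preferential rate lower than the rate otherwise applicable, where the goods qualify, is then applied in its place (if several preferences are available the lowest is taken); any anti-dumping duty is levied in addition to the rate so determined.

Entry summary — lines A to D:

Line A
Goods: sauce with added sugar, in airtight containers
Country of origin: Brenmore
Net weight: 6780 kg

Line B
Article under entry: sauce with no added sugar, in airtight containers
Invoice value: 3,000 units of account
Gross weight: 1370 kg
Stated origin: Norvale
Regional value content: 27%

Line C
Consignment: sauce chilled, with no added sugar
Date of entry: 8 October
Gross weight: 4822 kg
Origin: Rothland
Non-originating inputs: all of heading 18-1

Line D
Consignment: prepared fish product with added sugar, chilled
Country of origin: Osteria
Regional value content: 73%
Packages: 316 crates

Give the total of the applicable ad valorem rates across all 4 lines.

Line A: sauce → 18-3; in airtight containers → 18-3-3; with added sugar → 18-3-3-2. Scheduled 36%. No special measure applies. → 36%.
Line B: sauce → 18-3; in airtight containers → 18-3-3; with no added sugar → 18-3-3-1. Scheduled 28%. Norvale agreement on 18-2-3: 18-3-3-1 not covered. → 28%.
Line C: sauce → 18-3; chilled → 18-3-1; with no added sugar → 18-3-1-1. Scheduled 17%. Rothland agreement on 18-3-1: CTH met → 9% available; preferential 9%. → 9%.
Line D: prepared fish product → 18-1; chilled → 18-1-1; with added sugar → 18-1-1-2. Scheduled 13%. Osteria agreement on 18-1: RVC ≥ 65% → 20% available; preference 20% not lower than 13% → no reduction. → 13%.
Sum: 36% + 28% + 9% + 13% = 86%.

86%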